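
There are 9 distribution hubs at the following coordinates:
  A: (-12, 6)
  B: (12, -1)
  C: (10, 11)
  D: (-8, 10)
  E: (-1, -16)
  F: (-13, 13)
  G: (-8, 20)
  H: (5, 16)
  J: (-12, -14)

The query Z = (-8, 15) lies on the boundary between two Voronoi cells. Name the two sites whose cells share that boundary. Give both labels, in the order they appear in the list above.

D and G

Squared distances from Z to each site:
|ZA|² = (-8−(-12))² + (15−6)² = 16 + 81 = 97
|ZB|² = (-8−12)² + (15−(-1))² = 400 + 256 = 656
|ZC|² = (-8−10)² + (15−11)² = 324 + 16 = 340
|ZD|² = (-8−(-8))² + (15−10)² = 0 + 25 = 25
|ZE|² = (-8−(-1))² + (15−(-16))² = 49 + 961 = 1010
|ZF|² = (-8−(-13))² + (15−13)² = 25 + 4 = 29
|ZG|² = (-8−(-8))² + (15−20)² = 0 + 25 = 25
|ZH|² = (-8−5)² + (15−16)² = 169 + 1 = 170
|ZJ|² = (-8−(-12))² + (15−(-14))² = 16 + 841 = 857
Z is equidistant from D and G (both at squared distance 25), and every other site is strictly farther — so Z lies on the D–G Voronoi edge.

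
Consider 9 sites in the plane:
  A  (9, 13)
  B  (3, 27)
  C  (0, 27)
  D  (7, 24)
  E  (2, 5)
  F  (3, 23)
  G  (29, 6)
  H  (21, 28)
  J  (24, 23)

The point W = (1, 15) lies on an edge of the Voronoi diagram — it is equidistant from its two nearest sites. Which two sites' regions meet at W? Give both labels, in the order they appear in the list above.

A and F

Squared distances from W to each site:
|WA|² = 64 + 4 = 68
|WB|² = 4 + 144 = 148
|WC|² = 1 + 144 = 145
|WD|² = 36 + 81 = 117
|WE|² = 1 + 100 = 101
|WF|² = 4 + 64 = 68
|WG|² = 784 + 81 = 865
|WH|² = 400 + 169 = 569
|WJ|² = 529 + 64 = 593
W is equidistant from A and F (both at squared distance 68), and every other site is strictly farther — so W lies on the A–F Voronoi edge.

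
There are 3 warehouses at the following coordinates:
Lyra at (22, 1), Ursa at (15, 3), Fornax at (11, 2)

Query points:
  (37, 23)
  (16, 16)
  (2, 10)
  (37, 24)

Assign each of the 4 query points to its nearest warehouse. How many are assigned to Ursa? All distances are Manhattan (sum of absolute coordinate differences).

(37, 23) — d to each: Lyra:37, Ursa:42, Fornax:47 → nearest is Lyra
(16, 16) — d to each: Lyra:21, Ursa:14, Fornax:19 → nearest is Ursa
(2, 10) — d to each: Lyra:29, Ursa:20, Fornax:17 → nearest is Fornax
(37, 24) — d to each: Lyra:38, Ursa:43, Fornax:48 → nearest is Lyra
1 of the 4 points has Ursa as nearest.

1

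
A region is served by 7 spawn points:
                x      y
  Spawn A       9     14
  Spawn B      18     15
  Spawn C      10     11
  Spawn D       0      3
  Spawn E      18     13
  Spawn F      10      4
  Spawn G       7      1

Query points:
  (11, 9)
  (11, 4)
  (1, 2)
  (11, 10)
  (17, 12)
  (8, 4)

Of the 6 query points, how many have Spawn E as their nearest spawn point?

1

(11, 9) — d² to each: Spawn A:29, Spawn B:85, Spawn C:5, Spawn D:157, Spawn E:65, Spawn F:26, Spawn G:80 → nearest is Spawn C
(11, 4) — d² to each: Spawn A:104, Spawn B:170, Spawn C:50, Spawn D:122, Spawn E:130, Spawn F:1, Spawn G:25 → nearest is Spawn F
(1, 2) — d² to each: Spawn A:208, Spawn B:458, Spawn C:162, Spawn D:2, Spawn E:410, Spawn F:85, Spawn G:37 → nearest is Spawn D
(11, 10) — d² to each: Spawn A:20, Spawn B:74, Spawn C:2, Spawn D:170, Spawn E:58, Spawn F:37, Spawn G:97 → nearest is Spawn C
(17, 12) — d² to each: Spawn A:68, Spawn B:10, Spawn C:50, Spawn D:370, Spawn E:2, Spawn F:113, Spawn G:221 → nearest is Spawn E
(8, 4) — d² to each: Spawn A:101, Spawn B:221, Spawn C:53, Spawn D:65, Spawn E:181, Spawn F:4, Spawn G:10 → nearest is Spawn F
1 of the 6 points has Spawn E as nearest.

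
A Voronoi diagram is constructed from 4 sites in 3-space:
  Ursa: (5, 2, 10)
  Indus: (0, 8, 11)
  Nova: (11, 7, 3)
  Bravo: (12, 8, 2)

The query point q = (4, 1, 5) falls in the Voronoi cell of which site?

Compare squared distances (the ordering matches that of the actual distances):
d²(q, Ursa) = (4−5)² + (1−2)² + (5−10)² = 1 + 1 + 25 = 27
d²(q, Indus) = (4−0)² + (1−8)² + (5−11)² = 16 + 49 + 36 = 101
d²(q, Nova) = (4−11)² + (1−7)² + (5−3)² = 49 + 36 + 4 = 89
d²(q, Bravo) = (4−12)² + (1−8)² + (5−2)² = 64 + 49 + 9 = 122
Minimum is at Ursa.

Ursa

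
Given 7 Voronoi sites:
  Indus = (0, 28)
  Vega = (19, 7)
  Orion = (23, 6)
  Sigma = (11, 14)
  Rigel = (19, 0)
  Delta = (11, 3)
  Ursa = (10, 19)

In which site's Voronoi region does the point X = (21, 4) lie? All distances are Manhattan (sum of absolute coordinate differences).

Orion

d(X, Indus) = |21−0| + |4−28| = 21 + 24 = 45
d(X, Vega) = |21−19| + |4−7| = 2 + 3 = 5
d(X, Orion) = |21−23| + |4−6| = 2 + 2 = 4
d(X, Sigma) = |21−11| + |4−14| = 10 + 10 = 20
d(X, Rigel) = |21−19| + |4−0| = 2 + 4 = 6
d(X, Delta) = |21−11| + |4−3| = 10 + 1 = 11
d(X, Ursa) = |21−10| + |4−19| = 11 + 15 = 26
Orion is nearest.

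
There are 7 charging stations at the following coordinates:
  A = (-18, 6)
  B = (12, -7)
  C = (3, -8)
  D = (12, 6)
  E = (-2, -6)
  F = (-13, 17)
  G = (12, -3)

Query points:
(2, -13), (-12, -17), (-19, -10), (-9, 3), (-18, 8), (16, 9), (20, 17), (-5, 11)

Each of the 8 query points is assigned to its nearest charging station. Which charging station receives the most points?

A

(2, -13) — d² to each: A:761, B:136, C:26, D:461, E:65, F:1125, G:200 → nearest is C
(-12, -17) — d² to each: A:565, B:676, C:306, D:1105, E:221, F:1157, G:772 → nearest is E
(-19, -10) — d² to each: A:257, B:970, C:488, D:1217, E:305, F:765, G:1010 → nearest is A
(-9, 3) — d² to each: A:90, B:541, C:265, D:450, E:130, F:212, G:477 → nearest is A
(-18, 8) — d² to each: A:4, B:1125, C:697, D:904, E:452, F:106, G:1021 → nearest is A
(16, 9) — d² to each: A:1165, B:272, C:458, D:25, E:549, F:905, G:160 → nearest is D
(20, 17) — d² to each: A:1565, B:640, C:914, D:185, E:1013, F:1089, G:464 → nearest is D
(-5, 11) — d² to each: A:194, B:613, C:425, D:314, E:298, F:100, G:485 → nearest is F
Tally — A:3, C:1, D:2, E:1, F:1. A captures the most (3).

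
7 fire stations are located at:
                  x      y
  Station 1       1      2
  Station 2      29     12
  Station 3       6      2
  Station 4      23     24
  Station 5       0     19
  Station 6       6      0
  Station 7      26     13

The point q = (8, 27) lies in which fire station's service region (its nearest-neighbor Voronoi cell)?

Station 5

Compare squared distances (the ordering matches that of the actual distances):
d²(q, Station 1) = (8−1)² + (27−2)² = 49 + 625 = 674
d²(q, Station 2) = (8−29)² + (27−12)² = 441 + 225 = 666
d²(q, Station 3) = (8−6)² + (27−2)² = 4 + 625 = 629
d²(q, Station 4) = (8−23)² + (27−24)² = 225 + 9 = 234
d²(q, Station 5) = (8−0)² + (27−19)² = 64 + 64 = 128
d²(q, Station 6) = (8−6)² + (27−0)² = 4 + 729 = 733
d²(q, Station 7) = (8−26)² + (27−13)² = 324 + 196 = 520
Minimum is at Station 5.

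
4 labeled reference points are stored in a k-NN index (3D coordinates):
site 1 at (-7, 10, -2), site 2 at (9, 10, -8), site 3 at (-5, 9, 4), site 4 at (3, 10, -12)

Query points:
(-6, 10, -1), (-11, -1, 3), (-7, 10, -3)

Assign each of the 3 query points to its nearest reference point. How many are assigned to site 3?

(-6, 10, -1) — d² to each: site 1:2, site 2:274, site 3:27, site 4:202 → nearest is site 1
(-11, -1, 3) — d² to each: site 1:162, site 2:642, site 3:137, site 4:542 → nearest is site 3
(-7, 10, -3) — d² to each: site 1:1, site 2:281, site 3:54, site 4:181 → nearest is site 1
1 of the 3 points has site 3 as nearest.

1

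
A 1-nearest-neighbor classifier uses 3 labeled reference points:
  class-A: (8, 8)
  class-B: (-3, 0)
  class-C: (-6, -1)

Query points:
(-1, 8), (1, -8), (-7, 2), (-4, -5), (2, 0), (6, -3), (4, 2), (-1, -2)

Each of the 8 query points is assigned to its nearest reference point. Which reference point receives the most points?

class-B

(-1, 8) — d² to each: class-A:81, class-B:68, class-C:106 → nearest is class-B
(1, -8) — d² to each: class-A:305, class-B:80, class-C:98 → nearest is class-B
(-7, 2) — d² to each: class-A:261, class-B:20, class-C:10 → nearest is class-C
(-4, -5) — d² to each: class-A:313, class-B:26, class-C:20 → nearest is class-C
(2, 0) — d² to each: class-A:100, class-B:25, class-C:65 → nearest is class-B
(6, -3) — d² to each: class-A:125, class-B:90, class-C:148 → nearest is class-B
(4, 2) — d² to each: class-A:52, class-B:53, class-C:109 → nearest is class-A
(-1, -2) — d² to each: class-A:181, class-B:8, class-C:26 → nearest is class-B
Tally — class-A:1, class-B:5, class-C:2. class-B captures the most (5).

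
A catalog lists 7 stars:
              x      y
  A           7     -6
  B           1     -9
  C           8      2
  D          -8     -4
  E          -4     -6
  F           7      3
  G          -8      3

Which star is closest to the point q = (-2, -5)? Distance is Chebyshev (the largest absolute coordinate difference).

E

d(q,A) = max(9, 1) = 9
d(q,B) = max(3, 4) = 4
d(q,C) = max(10, 7) = 10
d(q,D) = max(6, 1) = 6
d(q,E) = max(2, 1) = 2
d(q,F) = max(9, 8) = 9
d(q,G) = max(6, 8) = 8
The smallest is to E, so q lies in the Voronoi region of E.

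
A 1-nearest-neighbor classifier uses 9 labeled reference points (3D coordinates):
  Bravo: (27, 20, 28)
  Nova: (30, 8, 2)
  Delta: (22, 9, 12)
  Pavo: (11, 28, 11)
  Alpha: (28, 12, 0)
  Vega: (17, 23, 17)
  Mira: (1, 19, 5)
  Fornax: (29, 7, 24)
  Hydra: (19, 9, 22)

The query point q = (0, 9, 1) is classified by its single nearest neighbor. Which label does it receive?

Compare squared distances (the ordering matches that of the actual distances):
d²(q, Bravo) = (0−27)² + (9−20)² + (1−28)² = 729 + 121 + 729 = 1579
d²(q, Nova) = (0−30)² + (9−8)² + (1−2)² = 900 + 1 + 1 = 902
d²(q, Delta) = (0−22)² + (9−9)² + (1−12)² = 484 + 0 + 121 = 605
d²(q, Pavo) = (0−11)² + (9−28)² + (1−11)² = 121 + 361 + 100 = 582
d²(q, Alpha) = (0−28)² + (9−12)² + (1−0)² = 784 + 9 + 1 = 794
d²(q, Vega) = (0−17)² + (9−23)² + (1−17)² = 289 + 196 + 256 = 741
d²(q, Mira) = (0−1)² + (9−19)² + (1−5)² = 1 + 100 + 16 = 117
d²(q, Fornax) = (0−29)² + (9−7)² + (1−24)² = 841 + 4 + 529 = 1374
d²(q, Hydra) = (0−19)² + (9−9)² + (1−22)² = 361 + 0 + 441 = 802
Minimum is at Mira.

Mira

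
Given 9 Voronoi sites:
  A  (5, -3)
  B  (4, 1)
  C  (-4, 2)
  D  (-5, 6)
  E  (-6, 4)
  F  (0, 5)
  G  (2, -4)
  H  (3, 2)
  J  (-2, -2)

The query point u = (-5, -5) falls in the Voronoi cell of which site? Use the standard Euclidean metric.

J

Squared Euclidean distances:
|uA|² = (-5−5)² + (-5−(-3))² = 100 + 4 = 104
|uB|² = (-5−4)² + (-5−1)² = 81 + 36 = 117
|uC|² = (-5−(-4))² + (-5−2)² = 1 + 49 = 50
|uD|² = (-5−(-5))² + (-5−6)² = 0 + 121 = 121
|uE|² = (-5−(-6))² + (-5−4)² = 1 + 81 = 82
|uF|² = (-5−0)² + (-5−5)² = 25 + 100 = 125
|uG|² = (-5−2)² + (-5−(-4))² = 49 + 1 = 50
|uH|² = (-5−3)² + (-5−2)² = 64 + 49 = 113
|uJ|² = (-5−(-2))² + (-5−(-2))² = 9 + 9 = 18
J is nearest.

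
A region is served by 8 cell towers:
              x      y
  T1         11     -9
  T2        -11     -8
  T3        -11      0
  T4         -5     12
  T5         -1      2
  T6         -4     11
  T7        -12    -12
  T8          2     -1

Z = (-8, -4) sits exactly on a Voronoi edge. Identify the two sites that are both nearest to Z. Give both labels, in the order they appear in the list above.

T2 and T3

Squared distances from Z to each site:
|ZT1|² = (-8−11)² + (-4−(-9))² = 361 + 25 = 386
|ZT2|² = (-8−(-11))² + (-4−(-8))² = 9 + 16 = 25
|ZT3|² = (-8−(-11))² + (-4−0)² = 9 + 16 = 25
|ZT4|² = (-8−(-5))² + (-4−12)² = 9 + 256 = 265
|ZT5|² = (-8−(-1))² + (-4−2)² = 49 + 36 = 85
|ZT6|² = (-8−(-4))² + (-4−11)² = 16 + 225 = 241
|ZT7|² = (-8−(-12))² + (-4−(-12))² = 16 + 64 = 80
|ZT8|² = (-8−2)² + (-4−(-1))² = 100 + 9 = 109
Z is equidistant from T2 and T3 (both at squared distance 25), and every other site is strictly farther — so Z lies on the T2–T3 Voronoi edge.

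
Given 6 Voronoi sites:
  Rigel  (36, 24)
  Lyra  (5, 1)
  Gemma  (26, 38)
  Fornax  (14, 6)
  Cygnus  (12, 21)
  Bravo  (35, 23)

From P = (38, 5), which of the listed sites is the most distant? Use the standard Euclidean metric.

Gemma

Squared Euclidean distances:
d²(P, Rigel) = (38−36)² + (5−24)² = 4 + 361 = 365
d²(P, Lyra) = (38−5)² + (5−1)² = 1089 + 16 = 1105
d²(P, Gemma) = (38−26)² + (5−38)² = 144 + 1089 = 1233
d²(P, Fornax) = (38−14)² + (5−6)² = 576 + 1 = 577
d²(P, Cygnus) = (38−12)² + (5−21)² = 676 + 256 = 932
d²(P, Bravo) = (38−35)² + (5−23)² = 9 + 324 = 333
The largest is to Gemma.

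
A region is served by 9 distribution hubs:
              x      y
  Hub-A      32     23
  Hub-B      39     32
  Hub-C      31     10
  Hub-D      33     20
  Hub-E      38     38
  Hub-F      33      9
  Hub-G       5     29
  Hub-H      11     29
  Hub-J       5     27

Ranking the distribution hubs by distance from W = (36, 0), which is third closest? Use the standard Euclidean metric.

Hub-D

Squared Euclidean distances:
d²(W, Hub-A) = 16 + 529 = 545
d²(W, Hub-B) = 9 + 1024 = 1033
d²(W, Hub-C) = 25 + 100 = 125
d²(W, Hub-D) = 9 + 400 = 409
d²(W, Hub-E) = 4 + 1444 = 1448
d²(W, Hub-F) = 9 + 81 = 90
d²(W, Hub-G) = 961 + 841 = 1802
d²(W, Hub-H) = 625 + 841 = 1466
d²(W, Hub-J) = 961 + 729 = 1690
Sorted ascending: Hub-F, Hub-C, Hub-D, Hub-A, … — the third-nearest is Hub-D.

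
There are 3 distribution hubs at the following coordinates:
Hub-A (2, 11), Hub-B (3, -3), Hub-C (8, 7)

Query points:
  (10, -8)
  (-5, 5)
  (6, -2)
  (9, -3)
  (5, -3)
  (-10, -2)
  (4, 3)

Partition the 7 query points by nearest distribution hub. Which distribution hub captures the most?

(10, -8) — d² to each: Hub-A:425, Hub-B:74, Hub-C:229 → nearest is Hub-B
(-5, 5) — d² to each: Hub-A:85, Hub-B:128, Hub-C:173 → nearest is Hub-A
(6, -2) — d² to each: Hub-A:185, Hub-B:10, Hub-C:85 → nearest is Hub-B
(9, -3) — d² to each: Hub-A:245, Hub-B:36, Hub-C:101 → nearest is Hub-B
(5, -3) — d² to each: Hub-A:205, Hub-B:4, Hub-C:109 → nearest is Hub-B
(-10, -2) — d² to each: Hub-A:313, Hub-B:170, Hub-C:405 → nearest is Hub-B
(4, 3) — d² to each: Hub-A:68, Hub-B:37, Hub-C:32 → nearest is Hub-C
Tally — Hub-A:1, Hub-B:5, Hub-C:1. Hub-B captures the most (5).

Hub-B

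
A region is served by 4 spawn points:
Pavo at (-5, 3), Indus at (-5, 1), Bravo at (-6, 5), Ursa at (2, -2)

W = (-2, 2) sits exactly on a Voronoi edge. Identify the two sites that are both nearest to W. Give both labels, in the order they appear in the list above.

Pavo and Indus

Squared distances from W to each site:
d²(W, Pavo) = (-2−(-5))² + (2−3)² = 9 + 1 = 10
d²(W, Indus) = (-2−(-5))² + (2−1)² = 9 + 1 = 10
d²(W, Bravo) = (-2−(-6))² + (2−5)² = 16 + 9 = 25
d²(W, Ursa) = (-2−2)² + (2−(-2))² = 16 + 16 = 32
W is equidistant from Pavo and Indus (both at squared distance 10), and every other site is strictly farther — so W lies on the Pavo–Indus Voronoi edge.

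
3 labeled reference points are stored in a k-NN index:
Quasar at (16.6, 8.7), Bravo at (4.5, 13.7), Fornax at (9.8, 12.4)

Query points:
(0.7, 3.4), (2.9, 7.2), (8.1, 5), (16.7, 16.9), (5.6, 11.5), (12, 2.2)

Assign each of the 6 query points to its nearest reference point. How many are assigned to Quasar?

(0.7, 3.4) — d² to each: Quasar:280.9, Bravo:120.53, Fornax:163.81 → nearest is Bravo
(2.9, 7.2) — d² to each: Quasar:189.94, Bravo:44.81, Fornax:74.65 → nearest is Bravo
(8.1, 5) — d² to each: Quasar:85.94, Bravo:88.65, Fornax:57.65 → nearest is Fornax
(16.7, 16.9) — d² to each: Quasar:67.25, Bravo:159.08, Fornax:67.86 → nearest is Quasar
(5.6, 11.5) — d² to each: Quasar:128.84, Bravo:6.05, Fornax:18.45 → nearest is Bravo
(12, 2.2) — d² to each: Quasar:63.41, Bravo:188.5, Fornax:108.88 → nearest is Quasar
2 of the 6 points have Quasar as nearest.

2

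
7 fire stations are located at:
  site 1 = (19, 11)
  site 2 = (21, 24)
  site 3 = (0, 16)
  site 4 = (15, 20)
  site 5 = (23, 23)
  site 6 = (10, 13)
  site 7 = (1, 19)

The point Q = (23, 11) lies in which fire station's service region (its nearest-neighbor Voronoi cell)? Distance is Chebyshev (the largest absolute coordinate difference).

d(Q, site 1) = max(4, 0) = 4
d(Q, site 2) = max(2, 13) = 13
d(Q, site 3) = max(23, 5) = 23
d(Q, site 4) = max(8, 9) = 9
d(Q, site 5) = max(0, 12) = 12
d(Q, site 6) = max(13, 2) = 13
d(Q, site 7) = max(22, 8) = 22
Minimum is at site 1.

site 1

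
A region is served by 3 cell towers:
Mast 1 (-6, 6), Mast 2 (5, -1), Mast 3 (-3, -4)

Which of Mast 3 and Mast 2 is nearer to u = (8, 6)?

Mast 2

Compare squared distances:
d²(u, Mast 3) = (8−(-3))² + (6−(-4))² = 121 + 100 = 221
d²(u, Mast 2) = (8−5)² + (6−(-1))² = 9 + 49 = 58
221 > 58, so Mast 2 is closer.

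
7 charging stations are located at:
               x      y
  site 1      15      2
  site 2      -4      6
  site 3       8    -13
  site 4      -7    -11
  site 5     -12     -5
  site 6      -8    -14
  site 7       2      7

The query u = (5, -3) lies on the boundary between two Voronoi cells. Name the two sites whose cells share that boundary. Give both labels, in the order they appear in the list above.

Squared distances from u to each site:
d²(u, site 1) = 100 + 25 = 125
d²(u, site 2) = 81 + 81 = 162
d²(u, site 3) = 9 + 100 = 109
d²(u, site 4) = 144 + 64 = 208
d²(u, site 5) = 289 + 4 = 293
d²(u, site 6) = 169 + 121 = 290
d²(u, site 7) = 9 + 100 = 109
u is equidistant from site 3 and site 7 (both at squared distance 109), and every other site is strictly farther — so u lies on the site 3–site 7 Voronoi edge.

site 3 and site 7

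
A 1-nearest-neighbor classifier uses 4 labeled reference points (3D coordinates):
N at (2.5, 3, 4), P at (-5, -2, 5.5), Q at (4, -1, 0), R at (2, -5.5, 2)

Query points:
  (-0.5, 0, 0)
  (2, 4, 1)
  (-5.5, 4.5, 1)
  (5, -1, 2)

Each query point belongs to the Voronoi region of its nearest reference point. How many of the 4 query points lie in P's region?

(-0.5, 0, 0) — d² to each: N:34, P:54.5, Q:21.25, R:40.5 → nearest is Q
(2, 4, 1) — d² to each: N:10.25, P:105.25, Q:30, R:91.25 → nearest is N
(-5.5, 4.5, 1) — d² to each: N:75.25, P:62.75, Q:121.5, R:157.25 → nearest is P
(5, -1, 2) — d² to each: N:26.25, P:113.25, Q:5, R:29.25 → nearest is Q
1 of the 4 points has P as nearest.

1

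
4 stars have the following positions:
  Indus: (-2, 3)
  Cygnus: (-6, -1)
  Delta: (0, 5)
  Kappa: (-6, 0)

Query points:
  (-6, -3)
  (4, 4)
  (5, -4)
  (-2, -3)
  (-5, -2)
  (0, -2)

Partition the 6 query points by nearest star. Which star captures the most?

(-6, -3) — d² to each: Indus:52, Cygnus:4, Delta:100, Kappa:9 → nearest is Cygnus
(4, 4) — d² to each: Indus:37, Cygnus:125, Delta:17, Kappa:116 → nearest is Delta
(5, -4) — d² to each: Indus:98, Cygnus:130, Delta:106, Kappa:137 → nearest is Indus
(-2, -3) — d² to each: Indus:36, Cygnus:20, Delta:68, Kappa:25 → nearest is Cygnus
(-5, -2) — d² to each: Indus:34, Cygnus:2, Delta:74, Kappa:5 → nearest is Cygnus
(0, -2) — d² to each: Indus:29, Cygnus:37, Delta:49, Kappa:40 → nearest is Indus
Tally — Indus:2, Cygnus:3, Delta:1. Cygnus captures the most (3).

Cygnus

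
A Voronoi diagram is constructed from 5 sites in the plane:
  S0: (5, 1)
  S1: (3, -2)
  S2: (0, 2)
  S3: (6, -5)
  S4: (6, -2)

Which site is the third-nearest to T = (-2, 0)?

Compare squared distances (the ordering matches that of the actual distances):
|TS0|² = 49 + 1 = 50
|TS1|² = 25 + 4 = 29
|TS2|² = 4 + 4 = 8
|TS3|² = 64 + 25 = 89
|TS4|² = 64 + 4 = 68
Sorted ascending: S2, S1, S0, S4, … — the third-nearest is S0.

S0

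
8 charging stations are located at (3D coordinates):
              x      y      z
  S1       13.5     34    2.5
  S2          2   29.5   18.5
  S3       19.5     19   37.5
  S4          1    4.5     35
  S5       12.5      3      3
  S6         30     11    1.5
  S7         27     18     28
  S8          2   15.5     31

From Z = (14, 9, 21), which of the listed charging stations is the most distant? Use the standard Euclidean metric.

S1

Compare squared distances (the ordering matches that of the actual distances):
|ZS1|² = 0.25 + 625 + 342.25 = 967.5
|ZS2|² = 144 + 420.25 + 6.25 = 570.5
|ZS3|² = 30.25 + 100 + 272.25 = 402.5
|ZS4|² = 169 + 20.25 + 196 = 385.25
|ZS5|² = 2.25 + 36 + 324 = 362.25
|ZS6|² = 256 + 4 + 380.25 = 640.25
|ZS7|² = 169 + 81 + 49 = 299
|ZS8|² = 144 + 42.25 + 100 = 286.25
The largest is to S1.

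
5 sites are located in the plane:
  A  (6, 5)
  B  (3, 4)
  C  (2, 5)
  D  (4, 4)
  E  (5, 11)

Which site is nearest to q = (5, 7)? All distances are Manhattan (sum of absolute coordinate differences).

d(q,A) = |5−6| + |7−5| = 1 + 2 = 3
d(q,B) = |5−3| + |7−4| = 2 + 3 = 5
d(q,C) = |5−2| + |7−5| = 3 + 2 = 5
d(q,D) = |5−4| + |7−4| = 1 + 3 = 4
d(q,E) = |5−5| + |7−11| = 0 + 4 = 4
A is nearest.

A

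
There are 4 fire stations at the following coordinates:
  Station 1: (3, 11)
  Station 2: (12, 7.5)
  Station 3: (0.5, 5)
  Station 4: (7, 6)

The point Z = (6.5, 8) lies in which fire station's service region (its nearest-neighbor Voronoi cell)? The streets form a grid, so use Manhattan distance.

d(Z, Station 1) = |6.5−3| + |8−11| = 3.5 + 3 = 6.5
d(Z, Station 2) = |6.5−12| + |8−7.5| = 5.5 + 0.5 = 6
d(Z, Station 3) = |6.5−0.5| + |8−5| = 6 + 3 = 9
d(Z, Station 4) = |6.5−7| + |8−6| = 0.5 + 2 = 2.5
Minimum is at Station 4.

Station 4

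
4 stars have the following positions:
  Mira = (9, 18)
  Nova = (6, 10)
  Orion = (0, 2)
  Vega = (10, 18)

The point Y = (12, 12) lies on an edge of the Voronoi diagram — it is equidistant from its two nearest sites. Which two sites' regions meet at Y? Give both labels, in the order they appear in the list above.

Nova and Vega

Squared distances from Y to each site:
d²(Y, Mira) = (12−9)² + (12−18)² = 9 + 36 = 45
d²(Y, Nova) = (12−6)² + (12−10)² = 36 + 4 = 40
d²(Y, Orion) = (12−0)² + (12−2)² = 144 + 100 = 244
d²(Y, Vega) = (12−10)² + (12−18)² = 4 + 36 = 40
Y is equidistant from Nova and Vega (both at squared distance 40), and every other site is strictly farther — so Y lies on the Nova–Vega Voronoi edge.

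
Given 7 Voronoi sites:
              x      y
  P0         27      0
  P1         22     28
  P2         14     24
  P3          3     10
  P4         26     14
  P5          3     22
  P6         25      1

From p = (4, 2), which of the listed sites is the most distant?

P1

Compare squared distances (the ordering matches that of the actual distances):
|pP0|² = (4−27)² + (2−0)² = 529 + 4 = 533
|pP1|² = (4−22)² + (2−28)² = 324 + 676 = 1000
|pP2|² = (4−14)² + (2−24)² = 100 + 484 = 584
|pP3|² = (4−3)² + (2−10)² = 1 + 64 = 65
|pP4|² = (4−26)² + (2−14)² = 484 + 144 = 628
|pP5|² = (4−3)² + (2−22)² = 1 + 400 = 401
|pP6|² = (4−25)² + (2−1)² = 441 + 1 = 442
The largest is to P1.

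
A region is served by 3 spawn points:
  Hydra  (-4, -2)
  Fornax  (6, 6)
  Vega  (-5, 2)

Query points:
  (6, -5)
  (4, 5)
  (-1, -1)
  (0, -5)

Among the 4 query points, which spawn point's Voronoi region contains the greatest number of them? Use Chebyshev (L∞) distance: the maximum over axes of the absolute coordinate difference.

(6, -5) — d to each: Hydra:10, Fornax:11, Vega:11 → nearest is Hydra
(4, 5) — d to each: Hydra:8, Fornax:2, Vega:9 → nearest is Fornax
(-1, -1) — d to each: Hydra:3, Fornax:7, Vega:4 → nearest is Hydra
(0, -5) — d to each: Hydra:4, Fornax:11, Vega:7 → nearest is Hydra
Tally — Hydra:3, Fornax:1. Hydra captures the most (3).

Hydra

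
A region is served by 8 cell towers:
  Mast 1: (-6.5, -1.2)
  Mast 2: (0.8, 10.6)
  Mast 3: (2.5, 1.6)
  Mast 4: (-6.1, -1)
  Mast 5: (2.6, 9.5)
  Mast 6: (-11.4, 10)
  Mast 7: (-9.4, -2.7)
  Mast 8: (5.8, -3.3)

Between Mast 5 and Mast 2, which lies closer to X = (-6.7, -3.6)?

Compare squared distances:
d²(X, Mast 5) = (-6.7−2.6)² + (-3.6−9.5)² = 86.49 + 171.61 = 258.1
d²(X, Mast 2) = (-6.7−0.8)² + (-3.6−10.6)² = 56.25 + 201.64 = 257.89
258.1 > 257.89, so Mast 2 is closer.

Mast 2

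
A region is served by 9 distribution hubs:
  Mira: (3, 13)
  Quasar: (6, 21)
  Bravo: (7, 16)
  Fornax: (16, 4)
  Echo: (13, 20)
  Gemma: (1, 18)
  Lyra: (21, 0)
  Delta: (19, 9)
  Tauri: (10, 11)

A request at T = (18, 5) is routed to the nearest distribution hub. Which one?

Fornax

Since √ is increasing, it suffices to compare squared distances:
d²(T, Mira) = 225 + 64 = 289
d²(T, Quasar) = 144 + 256 = 400
d²(T, Bravo) = 121 + 121 = 242
d²(T, Fornax) = 4 + 1 = 5
d²(T, Echo) = 25 + 225 = 250
d²(T, Gemma) = 289 + 169 = 458
d²(T, Lyra) = 9 + 25 = 34
d²(T, Delta) = 1 + 16 = 17
d²(T, Tauri) = 64 + 36 = 100
Fornax is nearest.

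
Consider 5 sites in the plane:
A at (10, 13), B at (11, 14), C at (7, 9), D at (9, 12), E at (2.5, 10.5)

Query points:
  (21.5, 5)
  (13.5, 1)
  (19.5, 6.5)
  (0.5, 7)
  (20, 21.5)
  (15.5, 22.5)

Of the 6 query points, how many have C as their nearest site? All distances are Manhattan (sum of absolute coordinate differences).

(21.5, 5) — d to each: A:19.5, B:19.5, C:18.5, D:19.5, E:24.5 → nearest is C
(13.5, 1) — d to each: A:15.5, B:15.5, C:14.5, D:15.5, E:20.5 → nearest is C
(19.5, 6.5) — d to each: A:16, B:16, C:15, D:16, E:21 → nearest is C
(0.5, 7) — d to each: A:15.5, B:17.5, C:8.5, D:13.5, E:5.5 → nearest is E
(20, 21.5) — d to each: A:18.5, B:16.5, C:25.5, D:20.5, E:28.5 → nearest is B
(15.5, 22.5) — d to each: A:15, B:13, C:22, D:17, E:25 → nearest is B
3 of the 6 points have C as nearest.

3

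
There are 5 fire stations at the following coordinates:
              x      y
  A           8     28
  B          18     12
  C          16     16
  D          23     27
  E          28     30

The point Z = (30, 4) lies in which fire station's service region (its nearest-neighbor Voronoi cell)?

B

Compare squared distances (the ordering matches that of the actual distances):
|ZA|² = (30−8)² + (4−28)² = 484 + 576 = 1060
|ZB|² = (30−18)² + (4−12)² = 144 + 64 = 208
|ZC|² = (30−16)² + (4−16)² = 196 + 144 = 340
|ZD|² = (30−23)² + (4−27)² = 49 + 529 = 578
|ZE|² = (30−28)² + (4−30)² = 4 + 676 = 680
Minimum is at B.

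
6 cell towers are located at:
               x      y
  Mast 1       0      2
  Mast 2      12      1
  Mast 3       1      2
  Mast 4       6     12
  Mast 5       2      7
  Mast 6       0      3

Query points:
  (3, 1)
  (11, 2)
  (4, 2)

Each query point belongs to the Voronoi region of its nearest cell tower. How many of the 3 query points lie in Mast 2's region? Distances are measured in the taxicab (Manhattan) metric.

1

(3, 1) — d to each: Mast 1:4, Mast 2:9, Mast 3:3, Mast 4:14, Mast 5:7, Mast 6:5 → nearest is Mast 3
(11, 2) — d to each: Mast 1:11, Mast 2:2, Mast 3:10, Mast 4:15, Mast 5:14, Mast 6:12 → nearest is Mast 2
(4, 2) — d to each: Mast 1:4, Mast 2:9, Mast 3:3, Mast 4:12, Mast 5:7, Mast 6:5 → nearest is Mast 3
1 of the 3 points has Mast 2 as nearest.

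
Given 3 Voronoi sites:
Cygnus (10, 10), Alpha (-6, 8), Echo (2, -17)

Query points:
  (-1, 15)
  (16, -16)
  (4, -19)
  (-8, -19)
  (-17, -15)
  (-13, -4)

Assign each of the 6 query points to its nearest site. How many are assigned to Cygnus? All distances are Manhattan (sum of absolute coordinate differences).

0

(-1, 15) — d to each: Cygnus:16, Alpha:12, Echo:35 → nearest is Alpha
(16, -16) — d to each: Cygnus:32, Alpha:46, Echo:15 → nearest is Echo
(4, -19) — d to each: Cygnus:35, Alpha:37, Echo:4 → nearest is Echo
(-8, -19) — d to each: Cygnus:47, Alpha:29, Echo:12 → nearest is Echo
(-17, -15) — d to each: Cygnus:52, Alpha:34, Echo:21 → nearest is Echo
(-13, -4) — d to each: Cygnus:37, Alpha:19, Echo:28 → nearest is Alpha
0 of the 6 points have Cygnus as nearest.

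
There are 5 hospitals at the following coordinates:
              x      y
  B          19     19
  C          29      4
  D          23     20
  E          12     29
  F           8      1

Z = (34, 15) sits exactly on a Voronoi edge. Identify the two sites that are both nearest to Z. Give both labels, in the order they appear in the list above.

C and D

Squared distances from Z to each site:
|ZB|² = (34−19)² + (15−19)² = 225 + 16 = 241
|ZC|² = (34−29)² + (15−4)² = 25 + 121 = 146
|ZD|² = (34−23)² + (15−20)² = 121 + 25 = 146
|ZE|² = (34−12)² + (15−29)² = 484 + 196 = 680
|ZF|² = (34−8)² + (15−1)² = 676 + 196 = 872
Z is equidistant from C and D (both at squared distance 146), and every other site is strictly farther — so Z lies on the C–D Voronoi edge.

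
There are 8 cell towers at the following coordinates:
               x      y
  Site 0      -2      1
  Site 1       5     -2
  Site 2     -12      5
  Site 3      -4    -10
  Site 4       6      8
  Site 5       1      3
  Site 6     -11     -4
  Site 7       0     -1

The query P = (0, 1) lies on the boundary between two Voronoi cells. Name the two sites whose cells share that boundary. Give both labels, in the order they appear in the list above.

Site 0 and Site 7

Squared distances from P to each site:
d²(P, Site 0) = 4 + 0 = 4
d²(P, Site 1) = 25 + 9 = 34
d²(P, Site 2) = 144 + 16 = 160
d²(P, Site 3) = 16 + 121 = 137
d²(P, Site 4) = 36 + 49 = 85
d²(P, Site 5) = 1 + 4 = 5
d²(P, Site 6) = 121 + 25 = 146
d²(P, Site 7) = 0 + 4 = 4
P is equidistant from Site 0 and Site 7 (both at squared distance 4), and every other site is strictly farther — so P lies on the Site 0–Site 7 Voronoi edge.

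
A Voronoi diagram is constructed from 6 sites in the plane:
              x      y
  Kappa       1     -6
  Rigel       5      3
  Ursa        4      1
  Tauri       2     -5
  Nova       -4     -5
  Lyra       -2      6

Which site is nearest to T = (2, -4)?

Compare squared distances (the ordering matches that of the actual distances):
d²(T, Kappa) = (2−1)² + (-4−(-6))² = 1 + 4 = 5
d²(T, Rigel) = (2−5)² + (-4−3)² = 9 + 49 = 58
d²(T, Ursa) = (2−4)² + (-4−1)² = 4 + 25 = 29
d²(T, Tauri) = (2−2)² + (-4−(-5))² = 0 + 1 = 1
d²(T, Nova) = (2−(-4))² + (-4−(-5))² = 36 + 1 = 37
d²(T, Lyra) = (2−(-2))² + (-4−6)² = 16 + 100 = 116
The smallest is to Tauri, so T lies in the Voronoi region of Tauri.

Tauri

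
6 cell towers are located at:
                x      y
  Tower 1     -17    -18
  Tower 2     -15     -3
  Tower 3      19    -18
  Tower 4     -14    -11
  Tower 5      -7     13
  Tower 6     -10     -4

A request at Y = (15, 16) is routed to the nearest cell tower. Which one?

Squared Euclidean distances:
d²(Y, Tower 1) = (15−(-17))² + (16−(-18))² = 1024 + 1156 = 2180
d²(Y, Tower 2) = (15−(-15))² + (16−(-3))² = 900 + 361 = 1261
d²(Y, Tower 3) = (15−19)² + (16−(-18))² = 16 + 1156 = 1172
d²(Y, Tower 4) = (15−(-14))² + (16−(-11))² = 841 + 729 = 1570
d²(Y, Tower 5) = (15−(-7))² + (16−13)² = 484 + 9 = 493
d²(Y, Tower 6) = (15−(-10))² + (16−(-4))² = 625 + 400 = 1025
The smallest is to Tower 5, so Y lies in the Voronoi region of Tower 5.

Tower 5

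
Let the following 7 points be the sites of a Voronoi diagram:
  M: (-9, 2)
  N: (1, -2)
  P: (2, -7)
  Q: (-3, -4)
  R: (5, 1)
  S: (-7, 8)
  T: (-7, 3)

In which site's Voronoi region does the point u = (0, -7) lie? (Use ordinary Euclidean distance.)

P

Compare squared distances (the ordering matches that of the actual distances):
|uM|² = 81 + 81 = 162
|uN|² = 1 + 25 = 26
|uP|² = 4 + 0 = 4
|uQ|² = 9 + 9 = 18
|uR|² = 25 + 64 = 89
|uS|² = 49 + 225 = 274
|uT|² = 49 + 100 = 149
P is nearest.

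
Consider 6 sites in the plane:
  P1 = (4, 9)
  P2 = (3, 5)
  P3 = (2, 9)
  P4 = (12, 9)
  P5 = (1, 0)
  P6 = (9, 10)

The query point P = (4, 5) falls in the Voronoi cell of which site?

Compare squared distances (the ordering matches that of the actual distances):
|PP1|² = (4−4)² + (5−9)² = 0 + 16 = 16
|PP2|² = (4−3)² + (5−5)² = 1 + 0 = 1
|PP3|² = (4−2)² + (5−9)² = 4 + 16 = 20
|PP4|² = (4−12)² + (5−9)² = 64 + 16 = 80
|PP5|² = (4−1)² + (5−0)² = 9 + 25 = 34
|PP6|² = (4−9)² + (5−10)² = 25 + 25 = 50
The smallest is to P2, so P lies in the Voronoi region of P2.

P2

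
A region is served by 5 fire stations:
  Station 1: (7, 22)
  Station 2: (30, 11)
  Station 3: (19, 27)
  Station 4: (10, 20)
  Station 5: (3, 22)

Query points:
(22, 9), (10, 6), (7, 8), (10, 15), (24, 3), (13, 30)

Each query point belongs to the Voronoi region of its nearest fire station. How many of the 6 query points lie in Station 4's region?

(22, 9) — d² to each: Station 1:394, Station 2:68, Station 3:333, Station 4:265, Station 5:530 → nearest is Station 2
(10, 6) — d² to each: Station 1:265, Station 2:425, Station 3:522, Station 4:196, Station 5:305 → nearest is Station 4
(7, 8) — d² to each: Station 1:196, Station 2:538, Station 3:505, Station 4:153, Station 5:212 → nearest is Station 4
(10, 15) — d² to each: Station 1:58, Station 2:416, Station 3:225, Station 4:25, Station 5:98 → nearest is Station 4
(24, 3) — d² to each: Station 1:650, Station 2:100, Station 3:601, Station 4:485, Station 5:802 → nearest is Station 2
(13, 30) — d² to each: Station 1:100, Station 2:650, Station 3:45, Station 4:109, Station 5:164 → nearest is Station 3
3 of the 6 points have Station 4 as nearest.

3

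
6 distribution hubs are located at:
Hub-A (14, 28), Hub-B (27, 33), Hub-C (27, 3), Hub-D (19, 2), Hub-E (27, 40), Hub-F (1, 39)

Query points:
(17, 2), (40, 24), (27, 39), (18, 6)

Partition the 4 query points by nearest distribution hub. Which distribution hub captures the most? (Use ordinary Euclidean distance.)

Hub-D

(17, 2) — d² to each: Hub-A:685, Hub-B:1061, Hub-C:101, Hub-D:4, Hub-E:1544, Hub-F:1625 → nearest is Hub-D
(40, 24) — d² to each: Hub-A:692, Hub-B:250, Hub-C:610, Hub-D:925, Hub-E:425, Hub-F:1746 → nearest is Hub-B
(27, 39) — d² to each: Hub-A:290, Hub-B:36, Hub-C:1296, Hub-D:1433, Hub-E:1, Hub-F:676 → nearest is Hub-E
(18, 6) — d² to each: Hub-A:500, Hub-B:810, Hub-C:90, Hub-D:17, Hub-E:1237, Hub-F:1378 → nearest is Hub-D
Tally — Hub-B:1, Hub-D:2, Hub-E:1. Hub-D captures the most (2).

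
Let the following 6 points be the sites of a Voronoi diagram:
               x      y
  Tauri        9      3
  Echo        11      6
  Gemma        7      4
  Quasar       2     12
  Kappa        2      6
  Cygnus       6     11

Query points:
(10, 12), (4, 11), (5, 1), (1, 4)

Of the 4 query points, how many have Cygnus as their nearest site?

2

(10, 12) — d² to each: Tauri:82, Echo:37, Gemma:73, Quasar:64, Kappa:100, Cygnus:17 → nearest is Cygnus
(4, 11) — d² to each: Tauri:89, Echo:74, Gemma:58, Quasar:5, Kappa:29, Cygnus:4 → nearest is Cygnus
(5, 1) — d² to each: Tauri:20, Echo:61, Gemma:13, Quasar:130, Kappa:34, Cygnus:101 → nearest is Gemma
(1, 4) — d² to each: Tauri:65, Echo:104, Gemma:36, Quasar:65, Kappa:5, Cygnus:74 → nearest is Kappa
2 of the 4 points have Cygnus as nearest.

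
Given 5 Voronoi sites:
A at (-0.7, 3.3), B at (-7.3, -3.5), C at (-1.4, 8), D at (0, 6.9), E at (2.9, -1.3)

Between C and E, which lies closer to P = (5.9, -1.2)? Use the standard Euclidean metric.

E

Compare squared distances:
|PC|² = (5.9−(-1.4))² + (-1.2−8)² = 53.29 + 84.64 = 137.93
|PE|² = (5.9−2.9)² + (-1.2−(-1.3))² = 9 + 0.01 = 9.01
137.93 > 9.01, so E is closer.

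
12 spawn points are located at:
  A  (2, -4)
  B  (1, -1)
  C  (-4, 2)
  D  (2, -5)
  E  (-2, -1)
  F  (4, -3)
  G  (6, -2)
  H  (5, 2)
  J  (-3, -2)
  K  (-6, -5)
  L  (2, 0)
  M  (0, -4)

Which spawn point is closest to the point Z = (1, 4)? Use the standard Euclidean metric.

L

Compare squared distances (the ordering matches that of the actual distances):
|ZA|² = (1−2)² + (4−(-4))² = 1 + 64 = 65
|ZB|² = (1−1)² + (4−(-1))² = 0 + 25 = 25
|ZC|² = (1−(-4))² + (4−2)² = 25 + 4 = 29
|ZD|² = (1−2)² + (4−(-5))² = 1 + 81 = 82
|ZE|² = (1−(-2))² + (4−(-1))² = 9 + 25 = 34
|ZF|² = (1−4)² + (4−(-3))² = 9 + 49 = 58
|ZG|² = (1−6)² + (4−(-2))² = 25 + 36 = 61
|ZH|² = (1−5)² + (4−2)² = 16 + 4 = 20
|ZJ|² = (1−(-3))² + (4−(-2))² = 16 + 36 = 52
|ZK|² = (1−(-6))² + (4−(-5))² = 49 + 81 = 130
|ZL|² = (1−2)² + (4−0)² = 1 + 16 = 17
|ZM|² = (1−0)² + (4−(-4))² = 1 + 64 = 65
L is nearest.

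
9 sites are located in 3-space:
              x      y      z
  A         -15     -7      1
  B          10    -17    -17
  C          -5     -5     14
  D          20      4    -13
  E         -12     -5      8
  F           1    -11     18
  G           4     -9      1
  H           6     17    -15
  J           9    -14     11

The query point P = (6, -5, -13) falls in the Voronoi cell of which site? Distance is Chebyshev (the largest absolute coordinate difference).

d(P,A) = max(21, 2, 14) = 21
d(P,B) = max(4, 12, 4) = 12
d(P,C) = max(11, 0, 27) = 27
d(P,D) = max(14, 9, 0) = 14
d(P,E) = max(18, 0, 21) = 21
d(P,F) = max(5, 6, 31) = 31
d(P,G) = max(2, 4, 14) = 14
d(P,H) = max(0, 22, 2) = 22
d(P,J) = max(3, 9, 24) = 24
The smallest is to B, so P lies in the Voronoi region of B.

B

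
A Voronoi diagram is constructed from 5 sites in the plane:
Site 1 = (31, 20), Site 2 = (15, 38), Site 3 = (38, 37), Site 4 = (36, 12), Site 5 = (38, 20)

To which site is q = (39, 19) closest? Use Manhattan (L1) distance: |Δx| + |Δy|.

Site 5

d(q, Site 1) = |39−31| + |19−20| = 8 + 1 = 9
d(q, Site 2) = |39−15| + |19−38| = 24 + 19 = 43
d(q, Site 3) = |39−38| + |19−37| = 1 + 18 = 19
d(q, Site 4) = |39−36| + |19−12| = 3 + 7 = 10
d(q, Site 5) = |39−38| + |19−20| = 1 + 1 = 2
Site 5 is nearest.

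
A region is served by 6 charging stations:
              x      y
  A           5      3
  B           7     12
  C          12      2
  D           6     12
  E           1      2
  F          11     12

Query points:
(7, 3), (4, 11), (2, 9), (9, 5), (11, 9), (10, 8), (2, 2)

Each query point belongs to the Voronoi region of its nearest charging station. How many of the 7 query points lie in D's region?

(7, 3) — d² to each: A:4, B:81, C:26, D:82, E:37, F:97 → nearest is A
(4, 11) — d² to each: A:65, B:10, C:145, D:5, E:90, F:50 → nearest is D
(2, 9) — d² to each: A:45, B:34, C:149, D:25, E:50, F:90 → nearest is D
(9, 5) — d² to each: A:20, B:53, C:18, D:58, E:73, F:53 → nearest is C
(11, 9) — d² to each: A:72, B:25, C:50, D:34, E:149, F:9 → nearest is F
(10, 8) — d² to each: A:50, B:25, C:40, D:32, E:117, F:17 → nearest is F
(2, 2) — d² to each: A:10, B:125, C:100, D:116, E:1, F:181 → nearest is E
2 of the 7 points have D as nearest.

2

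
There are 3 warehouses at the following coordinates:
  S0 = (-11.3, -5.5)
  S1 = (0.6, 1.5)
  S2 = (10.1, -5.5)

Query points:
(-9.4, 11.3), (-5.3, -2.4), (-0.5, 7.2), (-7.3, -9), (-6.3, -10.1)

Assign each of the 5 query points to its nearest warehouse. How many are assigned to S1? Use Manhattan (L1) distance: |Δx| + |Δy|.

(-9.4, 11.3) — d to each: S0:18.7, S1:19.8, S2:36.3 → nearest is S0
(-5.3, -2.4) — d to each: S0:9.1, S1:9.8, S2:18.5 → nearest is S0
(-0.5, 7.2) — d to each: S0:23.5, S1:6.8, S2:23.3 → nearest is S1
(-7.3, -9) — d to each: S0:7.5, S1:18.4, S2:20.9 → nearest is S0
(-6.3, -10.1) — d to each: S0:9.6, S1:18.5, S2:21 → nearest is S0
1 of the 5 points has S1 as nearest.

1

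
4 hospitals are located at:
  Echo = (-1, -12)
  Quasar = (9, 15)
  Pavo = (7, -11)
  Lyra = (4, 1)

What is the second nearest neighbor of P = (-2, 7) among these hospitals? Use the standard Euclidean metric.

Squared Euclidean distances:
d²(P, Echo) = (-2−(-1))² + (7−(-12))² = 1 + 361 = 362
d²(P, Quasar) = (-2−9)² + (7−15)² = 121 + 64 = 185
d²(P, Pavo) = (-2−7)² + (7−(-11))² = 81 + 324 = 405
d²(P, Lyra) = (-2−4)² + (7−1)² = 36 + 36 = 72
Sorted ascending: Lyra, Quasar, Echo, … — the second-nearest is Quasar.

Quasar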